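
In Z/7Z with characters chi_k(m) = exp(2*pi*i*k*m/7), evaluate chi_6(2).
chi_6(2) = zeta_7^12 = exp(-4*I*pi/7)

Reasoning: chi_6(2) = zeta_7^(6*2) = zeta_7^12. Since zeta_7^7 = 1, this equals zeta_7^5 = exp(2*pi*i*5/7) = exp(-4*I*pi/7).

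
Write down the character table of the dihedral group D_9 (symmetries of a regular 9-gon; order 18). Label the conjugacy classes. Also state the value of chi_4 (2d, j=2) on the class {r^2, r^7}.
Conjugacy classes: {e} of size 1, {r^1, r^8} of size 2, {r^2, r^7} of size 2, {r^3, r^6} of size 2, {r^4, r^5} of size 2, {s, sr, ..., sr^8} of size 9.
Character table:
  irrep \ class              {e} (size 1)  {r^1, r^8} (size 2)  {r^2, r^7} (size 2)  {r^3, r^6} (size 2)  {r^4, r^5} (size 2)  {s, sr, ..., sr^8} (size 9)
  chi_1 (triv)               1             1                    1                    1                    1                    1                          
  chi_2 (sign: r->1, s->-1)  1             1                    1                    1                    1                    -1                         
  chi_3 (2d, j=1)            2             2*cos(2*pi/9)        2*cos(4*pi/9)        -1                   -2*cos(pi/9)         0                          
  chi_4 (2d, j=2)            2             2*cos(4*pi/9)        -2*cos(pi/9)         -1                   2*cos(2*pi/9)        0                          
  chi_5 (2d, j=3)            2             -1                   -1                   2                    -1                   0                          
  chi_6 (2d, j=4)            2             -2*cos(pi/9)         2*cos(2*pi/9)        -1                   2*cos(4*pi/9)        0                          

Spot check: chi_4 (2d, j=2) on {r^2, r^7} = -2*cos(pi/9).

Details: D_9 has order 2*9 = 18 with 6 conjugacy classes, hence 6 irreducibles. Sum of squared dims 1 + 1 + 4 + 4 + 4 + 4 = 18 = |G|. Linear characters come from the abelianisation; the 2-dimensional irreps have character r^k -> 2*cos(2*pi*j*k/9), reflections -> 0.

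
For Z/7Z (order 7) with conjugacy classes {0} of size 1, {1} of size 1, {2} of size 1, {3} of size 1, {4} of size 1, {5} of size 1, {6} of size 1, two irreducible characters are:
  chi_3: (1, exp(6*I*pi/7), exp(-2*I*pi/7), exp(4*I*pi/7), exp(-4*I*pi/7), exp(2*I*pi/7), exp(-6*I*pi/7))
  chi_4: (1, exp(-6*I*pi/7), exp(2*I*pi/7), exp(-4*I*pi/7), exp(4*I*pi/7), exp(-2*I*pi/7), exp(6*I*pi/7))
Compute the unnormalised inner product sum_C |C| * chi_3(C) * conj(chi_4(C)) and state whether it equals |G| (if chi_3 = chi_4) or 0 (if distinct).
Sum = 0; so <chi_3, chi_4> = 0 (distinct irreducibles are orthogonal).

Details: Compute term by term over conjugacy classes (|C| * chi_3(C) * conj(chi_4(C))):
  1*(1)*conj(1) + 1*(exp(6*I*pi/7))*conj(exp(-6*I*pi/7)) + 1*(exp(-2*I*pi/7))*conj(exp(2*I*pi/7)) + 1*(exp(4*I*pi/7))*conj(exp(-4*I*pi/7)) + 1*(exp(-4*I*pi/7))*conj(exp(4*I*pi/7)) + 1*(exp(2*I*pi/7))*conj(exp(-2*I*pi/7)) + 1*(exp(-6*I*pi/7))*conj(exp(6*I*pi/7))
  = (1) + (exp(-2*I*pi/7)) + (exp(-4*I*pi/7)) + (exp(-6*I*pi/7)) + (exp(6*I*pi/7)) + (exp(4*I*pi/7)) + (exp(2*I*pi/7))
  = 0.
(Exp terms are combined using exp(i*s)*conj(exp(i*t)) = exp(i*(s-t)), and sums of them are collapsed using the identity that for every m > 1 the m distinct m-th roots of unity sum to 0, e.g. 1 + exp(2*I*pi/3) + exp(-2*I*pi/3) = 0.)
Dividing by |G| = 7 gives 0/7 = 0, matching the row-orthogonality relation <chi_3, chi_4> = [chi_3 = chi_4].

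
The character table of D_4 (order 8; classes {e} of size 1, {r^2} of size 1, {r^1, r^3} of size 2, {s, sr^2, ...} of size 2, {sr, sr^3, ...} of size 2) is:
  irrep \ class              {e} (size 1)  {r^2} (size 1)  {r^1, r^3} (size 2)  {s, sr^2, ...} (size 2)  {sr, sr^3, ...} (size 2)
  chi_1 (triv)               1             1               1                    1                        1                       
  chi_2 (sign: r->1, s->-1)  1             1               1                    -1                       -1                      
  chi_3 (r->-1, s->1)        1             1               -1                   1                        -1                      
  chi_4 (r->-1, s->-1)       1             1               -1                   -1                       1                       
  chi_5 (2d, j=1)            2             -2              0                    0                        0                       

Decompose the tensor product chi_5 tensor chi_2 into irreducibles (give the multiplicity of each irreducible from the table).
chi_5 tensor chi_2 = chi_5 (all other irreducibles have multiplicity 0).

Explanation: The character of a tensor product is the pointwise product (chi_5 * chi_2)(C) = chi_5(C) * chi_2(C):
  {e}: (2)*(1), {r^2}: (-2)*(1), {r^1, r^3}: (0)*(1), {s, sr^2, ...}: (0)*(-1), {sr, sr^3, ...}: (0)*(-1)
so (chi_5 * chi_2) takes values
  {e} -> 2, {r^2} -> -2, {r^1, r^3} -> 0, {s, sr^2, ...} -> 0, {sr, sr^3, ...} -> 0.
Now take the inner product of this character with each irreducible chi from the table, <chi_5*chi_2, chi> = (1/8) sum_C |C| (chi_5*chi_2)(C) conj(chi(C)):
  <chi_5*chi_2, chi_1> = (1/8)[1*(2)*conj(1) + 1*(-2)*conj(1) + 2*(0)*conj(1) + 2*(0)*conj(1) + 2*(0)*conj(1)]
      = (1/8)[(2) + (-2) + (0) + (0) + (0)] = 0/8 = 0
  <chi_5*chi_2, chi_2> = (1/8)[1*(2)*conj(1) + 1*(-2)*conj(1) + 2*(0)*conj(1) + 2*(0)*conj(-1) + 2*(0)*conj(-1)]
      = (1/8)[(2) + (-2) + (0) + (0) + (0)] = 0/8 = 0
  <chi_5*chi_2, chi_3> = (1/8)[1*(2)*conj(1) + 1*(-2)*conj(1) + 2*(0)*conj(-1) + 2*(0)*conj(1) + 2*(0)*conj(-1)]
      = (1/8)[(2) + (-2) + (0) + (0) + (0)] = 0/8 = 0
  <chi_5*chi_2, chi_4> = (1/8)[1*(2)*conj(1) + 1*(-2)*conj(1) + 2*(0)*conj(-1) + 2*(0)*conj(-1) + 2*(0)*conj(1)]
      = (1/8)[(2) + (-2) + (0) + (0) + (0)] = 0/8 = 0
  <chi_5*chi_2, chi_5> = (1/8)[1*(2)*conj(2) + 1*(-2)*conj(-2) + 2*(0)*conj(0) + 2*(0)*conj(0) + 2*(0)*conj(0)]
      = (1/8)[(4) + (4) + (0) + (0) + (0)] = 8/8 = 1
Hence the multiplicities are chi_5: 1. Dimension check: dim(chi_5)*dim(chi_2) = 2*1 = 2 and sum (mult * dim) = 1*2 = 2.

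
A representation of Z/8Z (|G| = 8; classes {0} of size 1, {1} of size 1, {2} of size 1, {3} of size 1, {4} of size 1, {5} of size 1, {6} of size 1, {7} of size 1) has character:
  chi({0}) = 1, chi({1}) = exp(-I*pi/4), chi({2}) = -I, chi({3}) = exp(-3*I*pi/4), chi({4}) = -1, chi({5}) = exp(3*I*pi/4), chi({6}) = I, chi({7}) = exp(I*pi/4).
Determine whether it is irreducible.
Irreducible: <chi, chi> = 1.

<chi, chi> = (1/|G|) sum_C |C| * |chi(C)|^2 = (1/8)[1*|1|^2 + 1*|exp(-I*pi/4)|^2 + 1*|-I|^2 + 1*|exp(-3*I*pi/4)|^2 + 1*|-1|^2 + 1*|exp(3*I*pi/4)|^2 + 1*|I|^2 + 1*|exp(I*pi/4)|^2]
  = (1/8)[(1) + (1) + (1) + (1) + (1) + (1) + (1) + (1)] = 8/8 = 1.
(Exp terms are combined using exp(i*s)*conj(exp(i*t)) = exp(i*(s-t)), and sums of them are collapsed using the identity that for every m > 1 the m distinct m-th roots of unity sum to 0, e.g. 1 + exp(2*I*pi/3) + exp(-2*I*pi/3) = 0.)
A character is irreducible iff <chi, chi> = 1, so this representation is irreducible.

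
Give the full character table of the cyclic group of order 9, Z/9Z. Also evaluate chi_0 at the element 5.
Character table of Z/9Z (irreps indexed chi_0,...,chi_8 with chi_k(m) = zeta_9^(k*m), zeta_9 = exp(2*pi*i/9)):
  irrep \ class  {0} (size 1)  {1} (size 1)    {2} (size 1)    {3} (size 1)    {4} (size 1)    {5} (size 1)    {6} (size 1)    {7} (size 1)    {8} (size 1)  
  chi_0          1             1               1               1               1               1               1               1               1             
  chi_1          1             exp(2*I*pi/9)   exp(4*I*pi/9)   exp(2*I*pi/3)   exp(8*I*pi/9)   exp(-8*I*pi/9)  exp(-2*I*pi/3)  exp(-4*I*pi/9)  exp(-2*I*pi/9)
  chi_2          1             exp(4*I*pi/9)   exp(8*I*pi/9)   exp(-2*I*pi/3)  exp(-2*I*pi/9)  exp(2*I*pi/9)   exp(2*I*pi/3)   exp(-8*I*pi/9)  exp(-4*I*pi/9)
  chi_3          1             exp(2*I*pi/3)   exp(-2*I*pi/3)  1               exp(2*I*pi/3)   exp(-2*I*pi/3)  1               exp(2*I*pi/3)   exp(-2*I*pi/3)
  chi_4          1             exp(8*I*pi/9)   exp(-2*I*pi/9)  exp(2*I*pi/3)   exp(-4*I*pi/9)  exp(4*I*pi/9)   exp(-2*I*pi/3)  exp(2*I*pi/9)   exp(-8*I*pi/9)
  chi_5          1             exp(-8*I*pi/9)  exp(2*I*pi/9)   exp(-2*I*pi/3)  exp(4*I*pi/9)   exp(-4*I*pi/9)  exp(2*I*pi/3)   exp(-2*I*pi/9)  exp(8*I*pi/9) 
  chi_6          1             exp(-2*I*pi/3)  exp(2*I*pi/3)   1               exp(-2*I*pi/3)  exp(2*I*pi/3)   1               exp(-2*I*pi/3)  exp(2*I*pi/3) 
  chi_7          1             exp(-4*I*pi/9)  exp(-8*I*pi/9)  exp(2*I*pi/3)   exp(2*I*pi/9)   exp(-2*I*pi/9)  exp(-2*I*pi/3)  exp(8*I*pi/9)   exp(4*I*pi/9) 
  chi_8          1             exp(-2*I*pi/9)  exp(-4*I*pi/9)  exp(-2*I*pi/3)  exp(-8*I*pi/9)  exp(8*I*pi/9)   exp(2*I*pi/3)   exp(4*I*pi/9)   exp(2*I*pi/9) 

Spot check: chi_0(5) = zeta_9^(0*5) = zeta_9^0 = 1.

Solution. Z/9Z is abelian, so all 9 irreducible complex representations are 1-dimensional. They are given by chi_k(m) = zeta_9^(k*m) for k = 0,...,8. Row orthogonality: sum_m chi_k(m) conj(chi_l(m)) = 9 * [k = l].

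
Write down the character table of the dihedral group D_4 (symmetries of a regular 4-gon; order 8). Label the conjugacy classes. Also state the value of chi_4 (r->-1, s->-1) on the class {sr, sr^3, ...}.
Conjugacy classes: {e} of size 1, {r^2} of size 1, {r^1, r^3} of size 2, {s, sr^2, ...} of size 2, {sr, sr^3, ...} of size 2.
Character table:
  irrep \ class              {e} (size 1)  {r^2} (size 1)  {r^1, r^3} (size 2)  {s, sr^2, ...} (size 2)  {sr, sr^3, ...} (size 2)
  chi_1 (triv)               1             1               1                    1                        1                       
  chi_2 (sign: r->1, s->-1)  1             1               1                    -1                       -1                      
  chi_3 (r->-1, s->1)        1             1               -1                   1                        -1                      
  chi_4 (r->-1, s->-1)       1             1               -1                   -1                       1                       
  chi_5 (2d, j=1)            2             -2              0                    0                        0                       

Spot check: chi_4 (r->-1, s->-1) on {sr, sr^3, ...} = 1.

D_4 has order 2*4 = 8 with 5 conjugacy classes, hence 5 irreducibles. Sum of squared dims 1 + 1 + 1 + 1 + 4 = 8 = |G|. Linear characters come from the abelianisation; the 2-dimensional irreps have character r^k -> 2*cos(2*pi*j*k/4), reflections -> 0.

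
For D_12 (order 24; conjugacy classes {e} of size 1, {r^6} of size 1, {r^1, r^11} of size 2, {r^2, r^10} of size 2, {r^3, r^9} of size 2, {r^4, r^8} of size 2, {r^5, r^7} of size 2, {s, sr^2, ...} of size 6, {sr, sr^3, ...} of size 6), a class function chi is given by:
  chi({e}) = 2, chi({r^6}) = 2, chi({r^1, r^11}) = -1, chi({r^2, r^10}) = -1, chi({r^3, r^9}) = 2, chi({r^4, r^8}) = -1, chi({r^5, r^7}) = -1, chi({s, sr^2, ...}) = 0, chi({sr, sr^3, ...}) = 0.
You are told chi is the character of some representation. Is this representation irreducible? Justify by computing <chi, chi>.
Irreducible: <chi, chi> = 1.

Details: <chi, chi> = (1/|G|) sum_C |C| * |chi(C)|^2 = (1/24)[1*|2|^2 + 1*|2|^2 + 2*|-1|^2 + 2*|-1|^2 + 2*|2|^2 + 2*|-1|^2 + 2*|-1|^2 + 6*|0|^2 + 6*|0|^2]
  = (1/24)[(4) + (4) + (2) + (2) + (8) + (2) + (2) + (0) + (0)] = 24/24 = 1.
A character is irreducible iff <chi, chi> = 1, so this representation is irreducible.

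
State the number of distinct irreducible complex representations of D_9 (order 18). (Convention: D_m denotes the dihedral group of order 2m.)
6

Justification: The number of irreducible complex representations of a finite group equals its number of conjugacy classes. D_9 has 6 conjugacy classes ((n+3)/2 for n odd), so D_9 (order 18) has exactly 6 irreducible complex representations.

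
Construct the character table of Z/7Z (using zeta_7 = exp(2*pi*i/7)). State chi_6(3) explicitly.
Character table of Z/7Z (irreps indexed chi_0,...,chi_6 with chi_k(m) = zeta_7^(k*m), zeta_7 = exp(2*pi*i/7)):
  irrep \ class  {0} (size 1)  {1} (size 1)    {2} (size 1)    {3} (size 1)    {4} (size 1)    {5} (size 1)    {6} (size 1)  
  chi_0          1             1               1               1               1               1               1             
  chi_1          1             exp(2*I*pi/7)   exp(4*I*pi/7)   exp(6*I*pi/7)   exp(-6*I*pi/7)  exp(-4*I*pi/7)  exp(-2*I*pi/7)
  chi_2          1             exp(4*I*pi/7)   exp(-6*I*pi/7)  exp(-2*I*pi/7)  exp(2*I*pi/7)   exp(6*I*pi/7)   exp(-4*I*pi/7)
  chi_3          1             exp(6*I*pi/7)   exp(-2*I*pi/7)  exp(4*I*pi/7)   exp(-4*I*pi/7)  exp(2*I*pi/7)   exp(-6*I*pi/7)
  chi_4          1             exp(-6*I*pi/7)  exp(2*I*pi/7)   exp(-4*I*pi/7)  exp(4*I*pi/7)   exp(-2*I*pi/7)  exp(6*I*pi/7) 
  chi_5          1             exp(-4*I*pi/7)  exp(6*I*pi/7)   exp(2*I*pi/7)   exp(-2*I*pi/7)  exp(-6*I*pi/7)  exp(4*I*pi/7) 
  chi_6          1             exp(-2*I*pi/7)  exp(-4*I*pi/7)  exp(-6*I*pi/7)  exp(6*I*pi/7)   exp(4*I*pi/7)   exp(2*I*pi/7) 

Spot check: chi_6(3) = zeta_7^(6*3) = zeta_7^18 = exp(-6*I*pi/7).

Details: Z/7Z is abelian, so all 7 irreducible complex representations are 1-dimensional. They are given by chi_k(m) = zeta_7^(k*m) for k = 0,...,6. Row orthogonality: sum_m chi_k(m) conj(chi_l(m)) = 7 * [k = l].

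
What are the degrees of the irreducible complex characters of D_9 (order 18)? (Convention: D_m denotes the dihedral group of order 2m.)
Dimensions: 1, 1, 2, 2, 2, 2

Explanation: There are 6 irreducibles (= number of conjugacy classes). Their dimensions d_i satisfy sum d_i^2 = |G| = 18: 1 + 1 + 4 + 4 + 4 + 4 = 18.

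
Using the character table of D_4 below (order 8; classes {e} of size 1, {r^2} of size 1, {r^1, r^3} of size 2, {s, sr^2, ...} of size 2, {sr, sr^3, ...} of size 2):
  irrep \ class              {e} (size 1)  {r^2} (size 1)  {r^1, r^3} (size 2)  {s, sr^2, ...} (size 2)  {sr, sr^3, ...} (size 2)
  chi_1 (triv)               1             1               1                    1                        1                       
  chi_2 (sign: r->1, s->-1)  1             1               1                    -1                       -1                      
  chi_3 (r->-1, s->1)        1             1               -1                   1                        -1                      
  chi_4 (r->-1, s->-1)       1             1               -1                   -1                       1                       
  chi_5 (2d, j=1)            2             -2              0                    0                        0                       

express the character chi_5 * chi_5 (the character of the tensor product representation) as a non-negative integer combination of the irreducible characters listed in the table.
chi_5 tensor chi_5 = chi_1 + chi_2 + chi_3 + chi_4 (all other irreducibles have multiplicity 0).

Why: The character of a tensor product is the pointwise product (chi_5 * chi_5)(C) = chi_5(C) * chi_5(C):
  {e}: (2)*(2), {r^2}: (-2)*(-2), {r^1, r^3}: (0)*(0), {s, sr^2, ...}: (0)*(0), {sr, sr^3, ...}: (0)*(0)
so (chi_5 * chi_5) takes values
  {e} -> 4, {r^2} -> 4, {r^1, r^3} -> 0, {s, sr^2, ...} -> 0, {sr, sr^3, ...} -> 0.
Now take the inner product of this character with each irreducible chi from the table, <chi_5*chi_5, chi> = (1/8) sum_C |C| (chi_5*chi_5)(C) conj(chi(C)):
  <chi_5*chi_5, chi_1> = (1/8)[1*(4)*conj(1) + 1*(4)*conj(1) + 2*(0)*conj(1) + 2*(0)*conj(1) + 2*(0)*conj(1)]
      = (1/8)[(4) + (4) + (0) + (0) + (0)] = 8/8 = 1
  <chi_5*chi_5, chi_2> = (1/8)[1*(4)*conj(1) + 1*(4)*conj(1) + 2*(0)*conj(1) + 2*(0)*conj(-1) + 2*(0)*conj(-1)]
      = (1/8)[(4) + (4) + (0) + (0) + (0)] = 8/8 = 1
  <chi_5*chi_5, chi_3> = (1/8)[1*(4)*conj(1) + 1*(4)*conj(1) + 2*(0)*conj(-1) + 2*(0)*conj(1) + 2*(0)*conj(-1)]
      = (1/8)[(4) + (4) + (0) + (0) + (0)] = 8/8 = 1
  <chi_5*chi_5, chi_4> = (1/8)[1*(4)*conj(1) + 1*(4)*conj(1) + 2*(0)*conj(-1) + 2*(0)*conj(-1) + 2*(0)*conj(1)]
      = (1/8)[(4) + (4) + (0) + (0) + (0)] = 8/8 = 1
  <chi_5*chi_5, chi_5> = (1/8)[1*(4)*conj(2) + 1*(4)*conj(-2) + 2*(0)*conj(0) + 2*(0)*conj(0) + 2*(0)*conj(0)]
      = (1/8)[(8) + (-8) + (0) + (0) + (0)] = 0/8 = 0
Hence the multiplicities are chi_1: 1, chi_2: 1, chi_3: 1, chi_4: 1. Dimension check: dim(chi_5)*dim(chi_5) = 2*2 = 4 and sum (mult * dim) = 1*1 + 1*1 + 1*1 + 1*1 = 4.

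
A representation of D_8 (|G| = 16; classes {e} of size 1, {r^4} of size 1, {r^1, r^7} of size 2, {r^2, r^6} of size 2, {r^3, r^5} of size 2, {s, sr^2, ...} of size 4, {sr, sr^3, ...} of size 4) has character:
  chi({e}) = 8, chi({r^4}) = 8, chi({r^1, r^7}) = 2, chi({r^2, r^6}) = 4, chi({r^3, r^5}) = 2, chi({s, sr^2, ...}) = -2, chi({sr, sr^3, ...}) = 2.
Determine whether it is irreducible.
Not irreducible (reducible): <chi, chi> = 13 > 1.

Details: <chi, chi> = (1/|G|) sum_C |C| * |chi(C)|^2 = (1/16)[1*|8|^2 + 1*|8|^2 + 2*|2|^2 + 2*|4|^2 + 2*|2|^2 + 4*|-2|^2 + 4*|2|^2]
  = (1/16)[(64) + (64) + (8) + (32) + (8) + (16) + (16)] = 208/16 = 13.
A character is irreducible iff <chi, chi> = 1, so this representation is reducible.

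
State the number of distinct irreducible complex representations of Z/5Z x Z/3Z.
15

Solution. The number of irreducible complex representations of a finite group equals its number of conjugacy classes. Z/5Z x Z/3Z is abelian of order 15, so every element is its own conjugacy class: 15 classes, so Z/5Z x Z/3Z (order 15) has exactly 15 irreducible complex representations.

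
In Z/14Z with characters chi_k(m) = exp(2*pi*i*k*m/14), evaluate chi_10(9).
chi_10(9) = zeta_14^90 = exp(6*I*pi/7)

Proof sketch: chi_10(9) = zeta_14^(10*9) = zeta_14^90. Since zeta_14^14 = 1, this equals zeta_14^6 = exp(2*pi*i*6/14) = exp(6*I*pi/7).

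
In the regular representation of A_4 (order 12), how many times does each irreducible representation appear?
Each irreducible V_i of dimension d_i appears with multiplicity d_i, i.e. rho_reg = (direct sum over all irreducibles V_i) d_i V_i. The irreducible dimensions for A_4 are 1, 1, 1, 3: 3 irreducibles of dimension 1, each with multiplicity 1; 1 irreducible of dimension 3, with multiplicity 3. Total dimension 3*1*1 + 1*3*3 = 12 = |G|.

Solution. General theorem: in the regular representation of a finite group G, each irreducible appears with multiplicity equal to its dimension. Check: dim(rho_reg) = sum d_i^2 = 1 + 1 + 1 + 9 = 12 = |G|.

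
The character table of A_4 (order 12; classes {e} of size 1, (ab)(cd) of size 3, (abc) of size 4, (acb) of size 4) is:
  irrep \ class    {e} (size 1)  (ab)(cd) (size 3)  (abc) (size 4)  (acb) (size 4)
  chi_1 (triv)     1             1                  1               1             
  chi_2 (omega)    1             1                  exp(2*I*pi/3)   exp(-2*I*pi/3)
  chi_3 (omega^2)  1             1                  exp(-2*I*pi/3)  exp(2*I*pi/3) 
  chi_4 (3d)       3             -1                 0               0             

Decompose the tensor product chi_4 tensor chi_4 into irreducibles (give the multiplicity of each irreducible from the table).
chi_4 tensor chi_4 = chi_1 + chi_2 + chi_3 + 2*chi_4 (all other irreducibles have multiplicity 0).

Explanation: The character of a tensor product is the pointwise product (chi_4 * chi_4)(C) = chi_4(C) * chi_4(C):
  {e}: (3)*(3), (ab)(cd): (-1)*(-1), (abc): (0)*(0), (acb): (0)*(0)
so (chi_4 * chi_4) takes values
  {e} -> 9, (ab)(cd) -> 1, (abc) -> 0, (acb) -> 0.
Now take the inner product of this character with each irreducible chi from the table, <chi_4*chi_4, chi> = (1/12) sum_C |C| (chi_4*chi_4)(C) conj(chi(C)):
  <chi_4*chi_4, chi_1> = (1/12)[1*(9)*conj(1) + 3*(1)*conj(1) + 4*(0)*conj(1) + 4*(0)*conj(1)]
      = (1/12)[(9) + (3) + (0) + (0)] = 12/12 = 1
  <chi_4*chi_4, chi_2> = (1/12)[1*(9)*conj(1) + 3*(1)*conj(1) + 4*(0)*conj(exp(2*I*pi/3)) + 4*(0)*conj(exp(-2*I*pi/3))]
      = (1/12)[(9) + (3) + (0) + (0)] = 12/12 = 1
  <chi_4*chi_4, chi_3> = (1/12)[1*(9)*conj(1) + 3*(1)*conj(1) + 4*(0)*conj(exp(-2*I*pi/3)) + 4*(0)*conj(exp(2*I*pi/3))]
      = (1/12)[(9) + (3) + (0) + (0)] = 12/12 = 1
  <chi_4*chi_4, chi_4> = (1/12)[1*(9)*conj(3) + 3*(1)*conj(-1) + 4*(0)*conj(0) + 4*(0)*conj(0)]
      = (1/12)[(27) + (-3) + (0) + (0)] = 24/12 = 2
(Exp terms are combined using exp(i*s)*conj(exp(i*t)) = exp(i*(s-t)), and sums of them are collapsed using the identity that for every m > 1 the m distinct m-th roots of unity sum to 0, e.g. 1 + exp(2*I*pi/3) + exp(-2*I*pi/3) = 0.)
Hence the multiplicities are chi_1: 1, chi_2: 1, chi_3: 1, chi_4: 2. Dimension check: dim(chi_4)*dim(chi_4) = 3*3 = 9 and sum (mult * dim) = 1*1 + 1*1 + 1*1 + 2*3 = 9.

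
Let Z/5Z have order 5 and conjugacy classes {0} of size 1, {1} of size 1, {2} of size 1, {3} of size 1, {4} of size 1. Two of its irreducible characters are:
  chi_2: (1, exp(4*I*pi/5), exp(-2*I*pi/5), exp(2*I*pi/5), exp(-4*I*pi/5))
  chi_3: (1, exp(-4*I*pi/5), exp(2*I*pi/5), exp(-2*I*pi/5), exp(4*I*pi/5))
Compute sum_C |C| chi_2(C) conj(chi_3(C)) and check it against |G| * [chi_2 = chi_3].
Sum = 0; so <chi_2, chi_3> = 0 (distinct irreducibles are orthogonal).

Compute term by term over conjugacy classes (|C| * chi_2(C) * conj(chi_3(C))):
  1*(1)*conj(1) + 1*(exp(4*I*pi/5))*conj(exp(-4*I*pi/5)) + 1*(exp(-2*I*pi/5))*conj(exp(2*I*pi/5)) + 1*(exp(2*I*pi/5))*conj(exp(-2*I*pi/5)) + 1*(exp(-4*I*pi/5))*conj(exp(4*I*pi/5))
  = (1) + (exp(-2*I*pi/5)) + (exp(-4*I*pi/5)) + (exp(4*I*pi/5)) + (exp(2*I*pi/5))
  = 0.
(Exp terms are combined using exp(i*s)*conj(exp(i*t)) = exp(i*(s-t)), and sums of them are collapsed using the identity that for every m > 1 the m distinct m-th roots of unity sum to 0, e.g. 1 + exp(2*I*pi/3) + exp(-2*I*pi/3) = 0.)
Dividing by |G| = 5 gives 0/5 = 0, matching the row-orthogonality relation <chi_2, chi_3> = [chi_2 = chi_3].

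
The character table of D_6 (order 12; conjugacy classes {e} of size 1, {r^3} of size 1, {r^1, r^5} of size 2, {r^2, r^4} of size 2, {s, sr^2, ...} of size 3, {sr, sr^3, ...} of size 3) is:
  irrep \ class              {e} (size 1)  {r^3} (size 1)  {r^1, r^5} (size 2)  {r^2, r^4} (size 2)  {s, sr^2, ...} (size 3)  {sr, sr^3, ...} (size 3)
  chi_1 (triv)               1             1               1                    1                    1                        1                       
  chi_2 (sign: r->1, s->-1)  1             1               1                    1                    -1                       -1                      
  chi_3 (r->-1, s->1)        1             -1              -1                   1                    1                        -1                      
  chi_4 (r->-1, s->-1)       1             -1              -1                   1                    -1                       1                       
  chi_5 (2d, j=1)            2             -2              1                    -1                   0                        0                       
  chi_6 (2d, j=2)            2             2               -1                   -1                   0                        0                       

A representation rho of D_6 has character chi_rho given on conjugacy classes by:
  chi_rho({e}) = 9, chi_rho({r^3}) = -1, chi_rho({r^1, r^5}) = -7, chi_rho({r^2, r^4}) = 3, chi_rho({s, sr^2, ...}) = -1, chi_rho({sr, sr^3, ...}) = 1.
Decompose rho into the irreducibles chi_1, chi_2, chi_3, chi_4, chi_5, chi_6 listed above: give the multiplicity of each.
Multiplicities: chi_1: 0, chi_2: 0, chi_3: 2, chi_4: 3, chi_5: 0, chi_6: 2.

Details: Use <chi_rho, chi> = (1/|G|) sum_C |C| * chi_rho(C) * conj(chi(C)) with |G| = 12 for each irreducible chi in the table:
  <chi_rho, chi_1> = (1/12)[1*(9)*conj(1) + 1*(-1)*conj(1) + 2*(-7)*conj(1) + 2*(3)*conj(1) + 3*(-1)*conj(1) + 3*(1)*conj(1)]
      = (1/12)[(9) + (-1) + (-14) + (6) + (-3) + (3)] = 0/12 = 0
  <chi_rho, chi_2> = (1/12)[1*(9)*conj(1) + 1*(-1)*conj(1) + 2*(-7)*conj(1) + 2*(3)*conj(1) + 3*(-1)*conj(-1) + 3*(1)*conj(-1)]
      = (1/12)[(9) + (-1) + (-14) + (6) + (3) + (-3)] = 0/12 = 0
  <chi_rho, chi_3> = (1/12)[1*(9)*conj(1) + 1*(-1)*conj(-1) + 2*(-7)*conj(-1) + 2*(3)*conj(1) + 3*(-1)*conj(1) + 3*(1)*conj(-1)]
      = (1/12)[(9) + (1) + (14) + (6) + (-3) + (-3)] = 24/12 = 2
  <chi_rho, chi_4> = (1/12)[1*(9)*conj(1) + 1*(-1)*conj(-1) + 2*(-7)*conj(-1) + 2*(3)*conj(1) + 3*(-1)*conj(-1) + 3*(1)*conj(1)]
      = (1/12)[(9) + (1) + (14) + (6) + (3) + (3)] = 36/12 = 3
  <chi_rho, chi_5> = (1/12)[1*(9)*conj(2) + 1*(-1)*conj(-2) + 2*(-7)*conj(1) + 2*(3)*conj(-1) + 3*(-1)*conj(0) + 3*(1)*conj(0)]
      = (1/12)[(18) + (2) + (-14) + (-6) + (0) + (0)] = 0/12 = 0
  <chi_rho, chi_6> = (1/12)[1*(9)*conj(2) + 1*(-1)*conj(2) + 2*(-7)*conj(-1) + 2*(3)*conj(-1) + 3*(-1)*conj(0) + 3*(1)*conj(0)]
      = (1/12)[(18) + (-2) + (14) + (-6) + (0) + (0)] = 24/12 = 2
Dimension check: dim(rho) = sum (mult * dim) = 0*1 + 0*1 + 2*1 + 3*1 + 0*2 + 2*2 = 9 = chi_rho(e) = 9.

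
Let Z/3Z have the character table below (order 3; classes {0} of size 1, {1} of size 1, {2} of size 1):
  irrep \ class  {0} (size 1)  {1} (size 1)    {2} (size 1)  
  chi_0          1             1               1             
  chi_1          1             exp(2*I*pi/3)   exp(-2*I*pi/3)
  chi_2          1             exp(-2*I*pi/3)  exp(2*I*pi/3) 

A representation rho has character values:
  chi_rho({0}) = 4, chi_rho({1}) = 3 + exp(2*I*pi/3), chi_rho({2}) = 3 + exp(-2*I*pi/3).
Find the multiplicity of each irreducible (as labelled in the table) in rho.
Multiplicities: chi_0: 3, chi_1: 1, chi_2: 0.

Derivation: Use <chi_rho, chi> = (1/|G|) sum_C |C| * chi_rho(C) * conj(chi(C)) with |G| = 3 for each irreducible chi in the table:
  <chi_rho, chi_0> = (1/3)[1*(4)*conj(1) + 1*(3 + exp(2*I*pi/3))*conj(1) + 1*(3 + exp(-2*I*pi/3))*conj(1)]
      = (1/3)[(4) + (3 + exp(2*I*pi/3)) + (3 + exp(-2*I*pi/3))] = 9/3 = 3
  <chi_rho, chi_1> = (1/3)[1*(4)*conj(1) + 1*(3 + exp(2*I*pi/3))*conj(exp(2*I*pi/3)) + 1*(3 + exp(-2*I*pi/3))*conj(exp(-2*I*pi/3))]
      = (1/3)[(4) + (1 + 3*exp(-2*I*pi/3)) + (1 + 3*exp(2*I*pi/3))] = 3/3 = 1
  <chi_rho, chi_2> = (1/3)[1*(4)*conj(1) + 1*(3 + exp(2*I*pi/3))*conj(exp(-2*I*pi/3)) + 1*(3 + exp(-2*I*pi/3))*conj(exp(2*I*pi/3))]
      = (1/3)[(4) + (exp(-2*I*pi/3) + 3*exp(2*I*pi/3)) + (3*exp(-2*I*pi/3) + exp(2*I*pi/3))] = 0/3 = 0
(Exp terms are combined using exp(i*s)*conj(exp(i*t)) = exp(i*(s-t)), and sums of them are collapsed using the identity that for every m > 1 the m distinct m-th roots of unity sum to 0, e.g. 1 + exp(2*I*pi/3) + exp(-2*I*pi/3) = 0.)
Dimension check: dim(rho) = sum (mult * dim) = 3*1 + 1*1 + 0*1 = 4 = chi_rho(e) = 4.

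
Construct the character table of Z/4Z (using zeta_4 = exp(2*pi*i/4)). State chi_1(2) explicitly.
Character table of Z/4Z (irreps indexed chi_0,...,chi_3 with chi_k(m) = zeta_4^(k*m), zeta_4 = exp(2*pi*i/4)):
  irrep \ class  {0} (size 1)  {1} (size 1)  {2} (size 1)  {3} (size 1)
  chi_0          1             1             1             1           
  chi_1          1             I             -1            -I          
  chi_2          1             -1            1             -1          
  chi_3          1             -I            -1            I           

Spot check: chi_1(2) = zeta_4^(1*2) = zeta_4^2 = -1.

Z/4Z is abelian, so all 4 irreducible complex representations are 1-dimensional. They are given by chi_k(m) = zeta_4^(k*m) for k = 0,...,3. Row orthogonality: sum_m chi_k(m) conj(chi_l(m)) = 4 * [k = l].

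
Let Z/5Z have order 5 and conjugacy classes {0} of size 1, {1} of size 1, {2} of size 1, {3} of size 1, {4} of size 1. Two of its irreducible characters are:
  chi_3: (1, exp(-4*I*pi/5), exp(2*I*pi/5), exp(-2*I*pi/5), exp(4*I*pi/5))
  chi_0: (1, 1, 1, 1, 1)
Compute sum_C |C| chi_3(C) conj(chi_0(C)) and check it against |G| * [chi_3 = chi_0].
Sum = 0; so <chi_3, chi_0> = 0 (distinct irreducibles are orthogonal).

Compute term by term over conjugacy classes (|C| * chi_3(C) * conj(chi_0(C))):
  1*(1)*conj(1) + 1*(exp(-4*I*pi/5))*conj(1) + 1*(exp(2*I*pi/5))*conj(1) + 1*(exp(-2*I*pi/5))*conj(1) + 1*(exp(4*I*pi/5))*conj(1)
  = (1) + (exp(-4*I*pi/5)) + (exp(2*I*pi/5)) + (exp(-2*I*pi/5)) + (exp(4*I*pi/5))
  = 0.
(Exp terms are combined using exp(i*s)*conj(exp(i*t)) = exp(i*(s-t)), and sums of them are collapsed using the identity that for every m > 1 the m distinct m-th roots of unity sum to 0, e.g. 1 + exp(2*I*pi/3) + exp(-2*I*pi/3) = 0.)
Dividing by |G| = 5 gives 0/5 = 0, matching the row-orthogonality relation <chi_3, chi_0> = [chi_3 = chi_0].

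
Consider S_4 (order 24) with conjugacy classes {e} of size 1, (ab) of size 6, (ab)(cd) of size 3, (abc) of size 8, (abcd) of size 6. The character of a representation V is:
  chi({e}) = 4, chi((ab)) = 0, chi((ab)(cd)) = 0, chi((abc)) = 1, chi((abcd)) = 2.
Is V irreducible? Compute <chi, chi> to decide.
Not irreducible (reducible): <chi, chi> = 2 > 1.

Explanation: <chi, chi> = (1/|G|) sum_C |C| * |chi(C)|^2 = (1/24)[1*|4|^2 + 6*|0|^2 + 3*|0|^2 + 8*|1|^2 + 6*|2|^2]
  = (1/24)[(16) + (0) + (0) + (8) + (24)] = 48/24 = 2.
A character is irreducible iff <chi, chi> = 1, so this representation is reducible.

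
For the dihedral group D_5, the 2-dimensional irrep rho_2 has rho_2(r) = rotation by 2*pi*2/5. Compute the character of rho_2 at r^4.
chi_{rho_2}(r^4) = 2*cos(2*pi*2*4/5) = -sqrt(5)/2 - 1/2

Solution. rho_2(r^4) is rotation by angle 2*pi*2*4/5, whose trace is 2*cos(2*pi*2*4/5) = -sqrt(5)/2 - 1/2.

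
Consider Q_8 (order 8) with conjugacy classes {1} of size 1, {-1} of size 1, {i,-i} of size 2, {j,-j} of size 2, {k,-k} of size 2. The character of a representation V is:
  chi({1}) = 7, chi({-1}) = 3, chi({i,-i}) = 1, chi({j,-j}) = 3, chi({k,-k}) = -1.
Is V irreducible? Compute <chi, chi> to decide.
Not irreducible (reducible): <chi, chi> = 10 > 1.

Justification: <chi, chi> = (1/|G|) sum_C |C| * |chi(C)|^2 = (1/8)[1*|7|^2 + 1*|3|^2 + 2*|1|^2 + 2*|3|^2 + 2*|-1|^2]
  = (1/8)[(49) + (9) + (2) + (18) + (2)] = 80/8 = 10.
A character is irreducible iff <chi, chi> = 1, so this representation is reducible.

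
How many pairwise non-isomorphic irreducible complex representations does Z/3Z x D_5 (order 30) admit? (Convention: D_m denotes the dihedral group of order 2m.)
12

The number of irreducible complex representations of a finite group equals its number of conjugacy classes. For a direct product, #classes(G x H) = #classes(G) * #classes(H). Z/3Z has 3 classes (abelian), D_5 has 4 classes, so 3 * 4 = 12, so Z/3Z x D_5 (order 30) has exactly 12 irreducible complex representations.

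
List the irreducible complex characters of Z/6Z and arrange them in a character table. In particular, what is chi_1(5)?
Character table of Z/6Z (irreps indexed chi_0,...,chi_5 with chi_k(m) = zeta_6^(k*m), zeta_6 = exp(2*pi*i/6)):
  irrep \ class  {0} (size 1)  {1} (size 1)    {2} (size 1)    {3} (size 1)  {4} (size 1)    {5} (size 1)  
  chi_0          1             1               1               1             1               1             
  chi_1          1             exp(I*pi/3)     exp(2*I*pi/3)   -1            exp(-2*I*pi/3)  exp(-I*pi/3)  
  chi_2          1             exp(2*I*pi/3)   exp(-2*I*pi/3)  1             exp(2*I*pi/3)   exp(-2*I*pi/3)
  chi_3          1             -1              1               -1            1               -1            
  chi_4          1             exp(-2*I*pi/3)  exp(2*I*pi/3)   1             exp(-2*I*pi/3)  exp(2*I*pi/3) 
  chi_5          1             exp(-I*pi/3)    exp(-2*I*pi/3)  -1            exp(2*I*pi/3)   exp(I*pi/3)   

Spot check: chi_1(5) = zeta_6^(1*5) = zeta_6^5 = exp(-I*pi/3).

Derivation: Z/6Z is abelian, so all 6 irreducible complex representations are 1-dimensional. They are given by chi_k(m) = zeta_6^(k*m) for k = 0,...,5. Row orthogonality: sum_m chi_k(m) conj(chi_l(m)) = 6 * [k = l].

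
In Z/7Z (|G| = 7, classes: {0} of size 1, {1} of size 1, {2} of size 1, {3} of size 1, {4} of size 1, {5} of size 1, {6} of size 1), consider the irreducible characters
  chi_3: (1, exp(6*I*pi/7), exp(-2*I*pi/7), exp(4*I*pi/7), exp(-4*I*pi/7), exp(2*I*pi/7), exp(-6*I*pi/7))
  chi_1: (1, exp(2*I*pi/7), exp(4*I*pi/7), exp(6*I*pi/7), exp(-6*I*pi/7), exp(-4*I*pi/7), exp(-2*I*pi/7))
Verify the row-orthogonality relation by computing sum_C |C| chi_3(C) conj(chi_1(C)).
Sum = 0; so <chi_3, chi_1> = 0 (distinct irreducibles are orthogonal).

Compute term by term over conjugacy classes (|C| * chi_3(C) * conj(chi_1(C))):
  1*(1)*conj(1) + 1*(exp(6*I*pi/7))*conj(exp(2*I*pi/7)) + 1*(exp(-2*I*pi/7))*conj(exp(4*I*pi/7)) + 1*(exp(4*I*pi/7))*conj(exp(6*I*pi/7)) + 1*(exp(-4*I*pi/7))*conj(exp(-6*I*pi/7)) + 1*(exp(2*I*pi/7))*conj(exp(-4*I*pi/7)) + 1*(exp(-6*I*pi/7))*conj(exp(-2*I*pi/7))
  = (1) + (exp(4*I*pi/7)) + (exp(-6*I*pi/7)) + (exp(-2*I*pi/7)) + (exp(2*I*pi/7)) + (exp(6*I*pi/7)) + (exp(-4*I*pi/7))
  = 0.
(Exp terms are combined using exp(i*s)*conj(exp(i*t)) = exp(i*(s-t)), and sums of them are collapsed using the identity that for every m > 1 the m distinct m-th roots of unity sum to 0, e.g. 1 + exp(2*I*pi/3) + exp(-2*I*pi/3) = 0.)
Dividing by |G| = 7 gives 0/7 = 0, matching the row-orthogonality relation <chi_3, chi_1> = [chi_3 = chi_1].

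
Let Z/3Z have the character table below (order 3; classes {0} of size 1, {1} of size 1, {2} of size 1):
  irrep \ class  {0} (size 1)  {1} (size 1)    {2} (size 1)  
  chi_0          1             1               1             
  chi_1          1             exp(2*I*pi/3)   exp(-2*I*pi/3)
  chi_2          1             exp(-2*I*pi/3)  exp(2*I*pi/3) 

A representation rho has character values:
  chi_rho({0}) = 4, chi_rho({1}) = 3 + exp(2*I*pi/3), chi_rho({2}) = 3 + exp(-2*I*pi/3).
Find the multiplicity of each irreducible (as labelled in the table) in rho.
Multiplicities: chi_0: 3, chi_1: 1, chi_2: 0.

Argument: Use <chi_rho, chi> = (1/|G|) sum_C |C| * chi_rho(C) * conj(chi(C)) with |G| = 3 for each irreducible chi in the table:
  <chi_rho, chi_0> = (1/3)[1*(4)*conj(1) + 1*(3 + exp(2*I*pi/3))*conj(1) + 1*(3 + exp(-2*I*pi/3))*conj(1)]
      = (1/3)[(4) + (3 + exp(2*I*pi/3)) + (3 + exp(-2*I*pi/3))] = 9/3 = 3
  <chi_rho, chi_1> = (1/3)[1*(4)*conj(1) + 1*(3 + exp(2*I*pi/3))*conj(exp(2*I*pi/3)) + 1*(3 + exp(-2*I*pi/3))*conj(exp(-2*I*pi/3))]
      = (1/3)[(4) + (1 + 3*exp(-2*I*pi/3)) + (1 + 3*exp(2*I*pi/3))] = 3/3 = 1
  <chi_rho, chi_2> = (1/3)[1*(4)*conj(1) + 1*(3 + exp(2*I*pi/3))*conj(exp(-2*I*pi/3)) + 1*(3 + exp(-2*I*pi/3))*conj(exp(2*I*pi/3))]
      = (1/3)[(4) + (exp(-2*I*pi/3) + 3*exp(2*I*pi/3)) + (3*exp(-2*I*pi/3) + exp(2*I*pi/3))] = 0/3 = 0
(Exp terms are combined using exp(i*s)*conj(exp(i*t)) = exp(i*(s-t)), and sums of them are collapsed using the identity that for every m > 1 the m distinct m-th roots of unity sum to 0, e.g. 1 + exp(2*I*pi/3) + exp(-2*I*pi/3) = 0.)
Dimension check: dim(rho) = sum (mult * dim) = 3*1 + 1*1 + 0*1 = 4 = chi_rho(e) = 4.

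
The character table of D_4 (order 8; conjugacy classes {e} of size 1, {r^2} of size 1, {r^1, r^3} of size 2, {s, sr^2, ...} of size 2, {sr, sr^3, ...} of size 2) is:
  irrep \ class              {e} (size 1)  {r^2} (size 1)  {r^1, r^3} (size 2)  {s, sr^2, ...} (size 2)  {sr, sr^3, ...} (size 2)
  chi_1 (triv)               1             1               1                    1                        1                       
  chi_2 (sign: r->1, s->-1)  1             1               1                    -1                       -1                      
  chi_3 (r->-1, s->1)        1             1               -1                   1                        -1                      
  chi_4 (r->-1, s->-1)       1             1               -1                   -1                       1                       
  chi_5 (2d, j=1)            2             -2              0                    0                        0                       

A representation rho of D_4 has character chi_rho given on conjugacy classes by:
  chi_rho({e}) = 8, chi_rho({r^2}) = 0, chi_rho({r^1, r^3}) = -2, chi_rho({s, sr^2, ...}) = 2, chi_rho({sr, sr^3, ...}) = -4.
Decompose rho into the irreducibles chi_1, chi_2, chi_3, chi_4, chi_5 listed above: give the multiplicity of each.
Multiplicities: chi_1: 0, chi_2: 1, chi_3: 3, chi_4: 0, chi_5: 2.

Solution. Use <chi_rho, chi> = (1/|G|) sum_C |C| * chi_rho(C) * conj(chi(C)) with |G| = 8 for each irreducible chi in the table:
  <chi_rho, chi_1> = (1/8)[1*(8)*conj(1) + 1*(0)*conj(1) + 2*(-2)*conj(1) + 2*(2)*conj(1) + 2*(-4)*conj(1)]
      = (1/8)[(8) + (0) + (-4) + (4) + (-8)] = 0/8 = 0
  <chi_rho, chi_2> = (1/8)[1*(8)*conj(1) + 1*(0)*conj(1) + 2*(-2)*conj(1) + 2*(2)*conj(-1) + 2*(-4)*conj(-1)]
      = (1/8)[(8) + (0) + (-4) + (-4) + (8)] = 8/8 = 1
  <chi_rho, chi_3> = (1/8)[1*(8)*conj(1) + 1*(0)*conj(1) + 2*(-2)*conj(-1) + 2*(2)*conj(1) + 2*(-4)*conj(-1)]
      = (1/8)[(8) + (0) + (4) + (4) + (8)] = 24/8 = 3
  <chi_rho, chi_4> = (1/8)[1*(8)*conj(1) + 1*(0)*conj(1) + 2*(-2)*conj(-1) + 2*(2)*conj(-1) + 2*(-4)*conj(1)]
      = (1/8)[(8) + (0) + (4) + (-4) + (-8)] = 0/8 = 0
  <chi_rho, chi_5> = (1/8)[1*(8)*conj(2) + 1*(0)*conj(-2) + 2*(-2)*conj(0) + 2*(2)*conj(0) + 2*(-4)*conj(0)]
      = (1/8)[(16) + (0) + (0) + (0) + (0)] = 16/8 = 2
Dimension check: dim(rho) = sum (mult * dim) = 0*1 + 1*1 + 3*1 + 0*1 + 2*2 = 8 = chi_rho(e) = 8.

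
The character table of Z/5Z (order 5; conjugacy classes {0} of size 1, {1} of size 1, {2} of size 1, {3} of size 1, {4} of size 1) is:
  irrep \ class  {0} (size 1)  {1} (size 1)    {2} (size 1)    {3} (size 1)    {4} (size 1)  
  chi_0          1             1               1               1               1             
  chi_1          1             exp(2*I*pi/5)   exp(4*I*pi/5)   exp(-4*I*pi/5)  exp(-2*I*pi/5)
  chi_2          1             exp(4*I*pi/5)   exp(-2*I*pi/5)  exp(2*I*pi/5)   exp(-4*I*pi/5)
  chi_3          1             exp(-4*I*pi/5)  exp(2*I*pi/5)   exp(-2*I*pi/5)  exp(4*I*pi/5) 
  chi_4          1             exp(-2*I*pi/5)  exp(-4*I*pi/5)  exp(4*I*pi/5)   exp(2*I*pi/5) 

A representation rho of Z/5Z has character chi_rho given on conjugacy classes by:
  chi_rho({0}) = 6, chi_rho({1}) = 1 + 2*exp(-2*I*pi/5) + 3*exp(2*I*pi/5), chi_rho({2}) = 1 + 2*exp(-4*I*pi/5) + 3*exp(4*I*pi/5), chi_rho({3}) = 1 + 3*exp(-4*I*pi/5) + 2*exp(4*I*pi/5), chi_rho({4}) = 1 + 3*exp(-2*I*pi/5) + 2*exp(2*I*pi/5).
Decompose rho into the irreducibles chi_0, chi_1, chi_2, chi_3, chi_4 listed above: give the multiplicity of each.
Multiplicities: chi_0: 1, chi_1: 3, chi_2: 0, chi_3: 0, chi_4: 2.

Explanation: Use <chi_rho, chi> = (1/|G|) sum_C |C| * chi_rho(C) * conj(chi(C)) with |G| = 5 for each irreducible chi in the table:
  <chi_rho, chi_0> = (1/5)[1*(6)*conj(1) + 1*(1 + 2*exp(-2*I*pi/5) + 3*exp(2*I*pi/5))*conj(1) + 1*(1 + 2*exp(-4*I*pi/5) + 3*exp(4*I*pi/5))*conj(1) + 1*(1 + 3*exp(-4*I*pi/5) + 2*exp(4*I*pi/5))*conj(1) + 1*(1 + 3*exp(-2*I*pi/5) + 2*exp(2*I*pi/5))*conj(1)]
      = (1/5)[(6) + (1 + 2*exp(-2*I*pi/5) + 3*exp(2*I*pi/5)) + (1 + 2*exp(-4*I*pi/5) + 3*exp(4*I*pi/5)) + (1 + 3*exp(-4*I*pi/5) + 2*exp(4*I*pi/5)) + (1 + 3*exp(-2*I*pi/5) + 2*exp(2*I*pi/5))] = 5/5 = 1
  <chi_rho, chi_1> = (1/5)[1*(6)*conj(1) + 1*(1 + 2*exp(-2*I*pi/5) + 3*exp(2*I*pi/5))*conj(exp(2*I*pi/5)) + 1*(1 + 2*exp(-4*I*pi/5) + 3*exp(4*I*pi/5))*conj(exp(4*I*pi/5)) + 1*(1 + 3*exp(-4*I*pi/5) + 2*exp(4*I*pi/5))*conj(exp(-4*I*pi/5)) + 1*(1 + 3*exp(-2*I*pi/5) + 2*exp(2*I*pi/5))*conj(exp(-2*I*pi/5))]
      = (1/5)[(6) + (3 + 2*exp(-4*I*pi/5) + exp(-2*I*pi/5)) + (3 + exp(-4*I*pi/5) + 2*exp(2*I*pi/5)) + (3 + 2*exp(-2*I*pi/5) + exp(4*I*pi/5)) + (3 + exp(2*I*pi/5) + 2*exp(4*I*pi/5))] = 15/5 = 3
  <chi_rho, chi_2> = (1/5)[1*(6)*conj(1) + 1*(1 + 2*exp(-2*I*pi/5) + 3*exp(2*I*pi/5))*conj(exp(4*I*pi/5)) + 1*(1 + 2*exp(-4*I*pi/5) + 3*exp(4*I*pi/5))*conj(exp(-2*I*pi/5)) + 1*(1 + 3*exp(-4*I*pi/5) + 2*exp(4*I*pi/5))*conj(exp(2*I*pi/5)) + 1*(1 + 3*exp(-2*I*pi/5) + 2*exp(2*I*pi/5))*conj(exp(-4*I*pi/5))]
      = (1/5)[(6) + (3*exp(-2*I*pi/5) + exp(-4*I*pi/5) + 2*exp(4*I*pi/5)) + (2*exp(-2*I*pi/5) + 3*exp(-4*I*pi/5) + exp(2*I*pi/5)) + (exp(-2*I*pi/5) + 3*exp(4*I*pi/5) + 2*exp(2*I*pi/5)) + (2*exp(-4*I*pi/5) + exp(4*I*pi/5) + 3*exp(2*I*pi/5))] = 0/5 = 0
  <chi_rho, chi_3> = (1/5)[1*(6)*conj(1) + 1*(1 + 2*exp(-2*I*pi/5) + 3*exp(2*I*pi/5))*conj(exp(-4*I*pi/5)) + 1*(1 + 2*exp(-4*I*pi/5) + 3*exp(4*I*pi/5))*conj(exp(2*I*pi/5)) + 1*(1 + 3*exp(-4*I*pi/5) + 2*exp(4*I*pi/5))*conj(exp(-2*I*pi/5)) + 1*(1 + 3*exp(-2*I*pi/5) + 2*exp(2*I*pi/5))*conj(exp(4*I*pi/5))]
      = (1/5)[(6) + (3*exp(-4*I*pi/5) + exp(4*I*pi/5) + 2*exp(2*I*pi/5)) + (exp(-2*I*pi/5) + 2*exp(4*I*pi/5) + 3*exp(2*I*pi/5)) + (3*exp(-2*I*pi/5) + 2*exp(-4*I*pi/5) + exp(2*I*pi/5)) + (2*exp(-2*I*pi/5) + exp(-4*I*pi/5) + 3*exp(4*I*pi/5))] = 0/5 = 0
  <chi_rho, chi_4> = (1/5)[1*(6)*conj(1) + 1*(1 + 2*exp(-2*I*pi/5) + 3*exp(2*I*pi/5))*conj(exp(-2*I*pi/5)) + 1*(1 + 2*exp(-4*I*pi/5) + 3*exp(4*I*pi/5))*conj(exp(-4*I*pi/5)) + 1*(1 + 3*exp(-4*I*pi/5) + 2*exp(4*I*pi/5))*conj(exp(4*I*pi/5)) + 1*(1 + 3*exp(-2*I*pi/5) + 2*exp(2*I*pi/5))*conj(exp(2*I*pi/5))]
      = (1/5)[(6) + (2 + exp(2*I*pi/5) + 3*exp(4*I*pi/5)) + (2 + 3*exp(-2*I*pi/5) + exp(4*I*pi/5)) + (2 + exp(-4*I*pi/5) + 3*exp(2*I*pi/5)) + (2 + 3*exp(-4*I*pi/5) + exp(-2*I*pi/5))] = 10/5 = 2
(Exp terms are combined using exp(i*s)*conj(exp(i*t)) = exp(i*(s-t)), and sums of them are collapsed using the identity that for every m > 1 the m distinct m-th roots of unity sum to 0, e.g. 1 + exp(2*I*pi/3) + exp(-2*I*pi/3) = 0.)
Dimension check: dim(rho) = sum (mult * dim) = 1*1 + 3*1 + 0*1 + 0*1 + 2*1 = 6 = chi_rho(e) = 6.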